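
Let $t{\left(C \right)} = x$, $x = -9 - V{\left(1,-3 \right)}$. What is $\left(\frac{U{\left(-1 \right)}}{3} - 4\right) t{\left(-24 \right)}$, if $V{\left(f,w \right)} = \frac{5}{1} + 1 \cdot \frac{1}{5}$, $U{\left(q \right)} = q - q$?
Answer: $\frac{284}{5} \approx 56.8$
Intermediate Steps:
$U{\left(q \right)} = 0$
$V{\left(f,w \right)} = \frac{26}{5}$ ($V{\left(f,w \right)} = 5 \cdot 1 + 1 \cdot \frac{1}{5} = 5 + \frac{1}{5} = \frac{26}{5}$)
$x = - \frac{71}{5}$ ($x = -9 - \frac{26}{5} = - \frac{71}{5} \approx -14.2$)
$t{\left(C \right)} = - \frac{71}{5}$
$\left(\frac{U{\left(-1 \right)}}{3} - 4\right) t{\left(-24 \right)} = \left(\frac{0}{3} - 4\right) \left(- \frac{71}{5}\right) = \left(0 \cdot \frac{1}{3} - 4\right) \left(- \frac{71}{5}\right) = \left(0 - 4\right) \left(- \frac{71}{5}\right) = \left(-4\right) \left(- \frac{71}{5}\right) = \frac{284}{5}$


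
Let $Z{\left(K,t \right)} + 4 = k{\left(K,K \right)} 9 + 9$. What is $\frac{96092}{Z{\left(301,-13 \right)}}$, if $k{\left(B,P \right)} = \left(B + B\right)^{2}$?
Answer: $\frac{96092}{3261641} \approx 0.029461$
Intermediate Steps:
$k{\left(B,P \right)} = 4 B^{2}$ ($k{\left(B,P \right)} = \left(2 B\right)^{2} = 4 B^{2}$)
$Z{\left(K,t \right)} = 5 + 36 K^{2}$ ($Z{\left(K,t \right)} = -4 + \left(4 K^{2} \cdot 9 + 9\right) = -4 + \left(36 K^{2} + 9\right) = -4 + \left(9 + 36 K^{2}\right) = 5 + 36 K^{2}$)
$\frac{96092}{Z{\left(301,-13 \right)}} = \frac{96092}{5 + 36 \cdot 301^{2}} = \frac{96092}{5 + 36 \cdot 90601} = \frac{96092}{5 + 3261636} = \frac{96092}{3261641}$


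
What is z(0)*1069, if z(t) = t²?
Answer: 0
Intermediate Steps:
z(0)*1069 = 0²*1069 = 0*1069 = 0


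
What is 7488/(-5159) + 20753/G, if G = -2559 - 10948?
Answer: -208205143/69682613 ≈ -2.9879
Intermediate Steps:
G = -13507
7488/(-5159) + 20753/G = 7488/(-5159) + 20753/(-13507) = 7488*(-1/5159) + 20753*(-1/13507) = -7488/5159 - 20753/13507 = -208205143/69682613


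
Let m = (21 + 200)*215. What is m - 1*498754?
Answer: -451239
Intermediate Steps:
m = 47515 (m = 221*215 = 47515)
m - 1*498754 = 47515 - 1*498754 = 47515 - 498754 = -451239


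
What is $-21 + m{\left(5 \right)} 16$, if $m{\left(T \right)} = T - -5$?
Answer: $139$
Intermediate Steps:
$m{\left(T \right)} = 5 + T$ ($m{\left(T \right)} = T + 5 = 5 + T$)
$-21 + m{\left(5 \right)} 16 = -21 + \left(5 + 5\right) 16 = -21 + 10 \cdot 16 = -21 + 160 = 139$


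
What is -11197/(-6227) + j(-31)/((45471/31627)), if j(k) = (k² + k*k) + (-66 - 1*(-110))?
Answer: 387695791601/283147917 ≈ 1369.2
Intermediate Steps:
j(k) = 44 + 2*k² (j(k) = (k² + k²) + (-66 + 110) = 2*k² + 44 = 44 + 2*k²)
-11197/(-6227) + j(-31)/((45471/31627)) = -11197/(-6227) + (44 + 2*(-31)²)/((45471/31627)) = -11197*(-1/6227) + (44 + 2*961)/((45471*(1/31627))) = 11197/6227 + (44 + 1922)/(45471/31627) = 11197/6227 + 1966*(31627/45471) = 11197/6227 + 62178682/45471 = 387695791601/283147917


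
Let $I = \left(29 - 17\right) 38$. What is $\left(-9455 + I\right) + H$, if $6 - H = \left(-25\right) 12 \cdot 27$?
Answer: $-893$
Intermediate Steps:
$I = 456$ ($I = 12 \cdot 38 = 456$)
$H = 8106$ ($H = 6 - \left(-25\right) 12 \cdot 27 = 6 - \left(-300\right) 27 = 6 - -8100 = 6 + 8100 = 8106$)
$\left(-9455 + I\right) + H = \left(-9455 + 456\right) + 8106 = -8999 + 8106 = -893$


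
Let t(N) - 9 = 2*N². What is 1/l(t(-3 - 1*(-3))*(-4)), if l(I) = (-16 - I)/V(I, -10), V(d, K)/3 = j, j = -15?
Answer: -9/4 ≈ -2.2500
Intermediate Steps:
t(N) = 9 + 2*N²
V(d, K) = -45 (V(d, K) = 3*(-15) = -45)
l(I) = 16/45 + I/45 (l(I) = (-16 - I)/(-45) = (-16 - I)*(-1/45) = 16/45 + I/45)
1/l(t(-3 - 1*(-3))*(-4)) = 1/(16/45 + ((9 + 2*(-3 - 1*(-3))²)*(-4))/45) = 1/(16/45 + ((9 + 2*(-3 + 3)²)*(-4))/45) = 1/(16/45 + ((9 + 2*0²)*(-4))/45) = 1/(16/45 + ((9 + 2*0)*(-4))/45) = 1/(16/45 + ((9 + 0)*(-4))/45) = 1/(16/45 + (9*(-4))/45) = 1/(16/45 + (1/45)*(-36)) = 1/(16/45 - ⅘) = 1/(-4/9) = -9/4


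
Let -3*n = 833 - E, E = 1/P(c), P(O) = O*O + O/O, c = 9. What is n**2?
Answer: 4665573025/60516 ≈ 77097.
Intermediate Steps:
P(O) = 1 + O**2 (P(O) = O**2 + 1 = 1 + O**2)
E = 1/82 (E = 1/(1 + 9**2) = 1/(1 + 81) = 1/82 ≈ 0.012195)
n = -68305/246 (n = -(833 - 1*1/82)/3 = -(833 - 1/82)/3 = -1/3*68305/82 = -68305/246 ≈ -277.66)
n**2 = (-68305/246)**2 = 4665573025/60516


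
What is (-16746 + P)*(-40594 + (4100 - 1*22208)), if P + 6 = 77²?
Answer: 635331746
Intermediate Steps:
P = 5923 (P = -6 + 77² = -6 + 5929 = 5923)
(-16746 + P)*(-40594 + (4100 - 1*22208)) = (-16746 + 5923)*(-40594 + (4100 - 1*22208)) = -10823*(-40594 + (4100 - 22208)) = -10823*(-40594 - 18108) = -10823*(-58702) = 635331746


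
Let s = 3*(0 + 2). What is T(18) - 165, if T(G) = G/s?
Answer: -162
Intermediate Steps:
s = 6 (s = 3*2 = 6)
T(G) = G/6
T(18) - 165 = (⅙)*18 - 165 = 3 - 165 = -162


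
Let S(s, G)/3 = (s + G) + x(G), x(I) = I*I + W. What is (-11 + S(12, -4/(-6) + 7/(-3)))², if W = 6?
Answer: 19321/9 ≈ 2146.8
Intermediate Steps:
x(I) = 6 + I² (x(I) = I*I + 6 = I² + 6 = 6 + I²)
S(s, G) = 18 + 3*G + 3*s + 3*G² (S(s, G) = 3*((s + G) + (6 + G²)) = 3*((G + s) + (6 + G²)) = 3*(6 + G + s + G²) = 18 + 3*G + 3*s + 3*G²)
(-11 + S(12, -4/(-6) + 7/(-3)))² = (-11 + (18 + 3*(-4/(-6) + 7/(-3)) + 3*12 + 3*(-4/(-6) + 7/(-3))²))² = (-11 + (18 + 3*(-4*(-⅙) + 7*(-⅓)) + 36 + 3*(-4*(-⅙) + 7*(-⅓))²))² = (-11 + (18 + 3*(⅔ - 7/3) + 36 + 3*(⅔ - 7/3)²))² = (-11 + (18 + 3*(-5/3) + 36 + 3*(-5/3)²))² = (-11 + (18 - 5 + 36 + 3*(25/9)))² = (-11 + (18 - 5 + 36 + 25/3))² = (-11 + 172/3)² = (139/3)² = 19321/9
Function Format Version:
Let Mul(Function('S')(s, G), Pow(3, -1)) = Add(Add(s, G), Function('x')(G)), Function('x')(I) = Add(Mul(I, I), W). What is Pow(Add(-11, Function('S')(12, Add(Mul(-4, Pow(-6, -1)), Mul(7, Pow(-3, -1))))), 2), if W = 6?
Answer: Rational(19321, 9) ≈ 2146.8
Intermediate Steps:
Function('x')(I) = Add(6, Pow(I, 2)) (Function('x')(I) = Add(Mul(I, I), 6) = Add(Pow(I, 2), 6) = Add(6, Pow(I, 2)))
Function('S')(s, G) = Add(18, Mul(3, G), Mul(3, s), Mul(3, Pow(G, 2))) (Function('S')(s, G) = Mul(3, Add(Add(s, G), Add(6, Pow(G, 2)))) = Mul(3, Add(Add(G, s), Add(6, Pow(G, 2)))) = Mul(3, Add(6, G, s, Pow(G, 2))) = Add(18, Mul(3, G), Mul(3, s), Mul(3, Pow(G, 2))))
Pow(Add(-11, Function('S')(12, Add(Mul(-4, Pow(-6, -1)), Mul(7, Pow(-3, -1))))), 2) = Pow(Add(-11, Add(18, Mul(3, Add(Mul(-4, Pow(-6, -1)), Mul(7, Pow(-3, -1)))), Mul(3, 12), Mul(3, Pow(Add(Mul(-4, Pow(-6, -1)), Mul(7, Pow(-3, -1))), 2)))), 2) = Pow(Add(-11, Add(18, Mul(3, Add(Mul(-4, Rational(-1, 6)), Mul(7, Rational(-1, 3)))), 36, Mul(3, Pow(Add(Mul(-4, Rational(-1, 6)), Mul(7, Rational(-1, 3))), 2)))), 2) = Pow(Add(-11, Add(18, Mul(3, Add(Rational(2, 3), Rational(-7, 3))), 36, Mul(3, Pow(Add(Rational(2, 3), Rational(-7, 3)), 2)))), 2) = Pow(Add(-11, Add(18, Mul(3, Rational(-5, 3)), 36, Mul(3, Pow(Rational(-5, 3), 2)))), 2) = Pow(Add(-11, Add(18, -5, 36, Mul(3, Rational(25, 9)))), 2) = Pow(Add(-11, Add(18, -5, 36, Rational(25, 3))), 2) = Pow(Add(-11, Rational(172, 3)), 2) = Pow(Rational(139, 3), 2) = Rational(19321, 9)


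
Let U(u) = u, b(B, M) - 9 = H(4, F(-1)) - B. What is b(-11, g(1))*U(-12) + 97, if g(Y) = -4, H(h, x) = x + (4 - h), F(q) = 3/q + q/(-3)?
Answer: -111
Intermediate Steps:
F(q) = 3/q - q/3 (F(q) = 3/q + q*(-⅓) = 3/q - q/3)
H(h, x) = 4 + x - h
b(B, M) = 19/3 - B (b(B, M) = 9 + ((4 + (3/(-1) - ⅓*(-1)) - 1*4) - B) = 9 + ((4 + (3*(-1) + ⅓) - 4) - B) = 9 + ((4 + (-3 + ⅓) - 4) - B) = 9 + ((4 - 8/3 - 4) - B) = 9 + (-8/3 - B) = 19/3 - B)
b(-11, g(1))*U(-12) + 97 = (19/3 - 1*(-11))*(-12) + 97 = (19/3 + 11)*(-12) + 97 = (52/3)*(-12) + 97 = -208 + 97 = -111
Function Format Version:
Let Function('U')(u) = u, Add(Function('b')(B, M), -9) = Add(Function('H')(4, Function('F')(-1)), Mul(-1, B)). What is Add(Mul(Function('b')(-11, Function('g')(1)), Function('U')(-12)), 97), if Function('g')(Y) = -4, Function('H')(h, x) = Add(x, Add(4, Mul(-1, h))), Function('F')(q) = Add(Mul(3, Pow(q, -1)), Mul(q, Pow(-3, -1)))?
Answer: -111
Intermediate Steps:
Function('F')(q) = Add(Mul(3, Pow(q, -1)), Mul(Rational(-1, 3), q)) (Function('F')(q) = Add(Mul(3, Pow(q, -1)), Mul(q, Rational(-1, 3))) = Add(Mul(3, Pow(q, -1)), Mul(Rational(-1, 3), q)))
Function('H')(h, x) = Add(4, x, Mul(-1, h))
Function('b')(B, M) = Add(Rational(19, 3), Mul(-1, B)) (Function('b')(B, M) = Add(9, Add(Add(4, Add(Mul(3, Pow(-1, -1)), Mul(Rational(-1, 3), -1)), Mul(-1, 4)), Mul(-1, B))) = Add(9, Add(Add(4, Add(Mul(3, -1), Rational(1, 3)), -4), Mul(-1, B))) = Add(9, Add(Add(4, Add(-3, Rational(1, 3)), -4), Mul(-1, B))) = Add(9, Add(Add(4, Rational(-8, 3), -4), Mul(-1, B))) = Add(9, Add(Rational(-8, 3), Mul(-1, B))) = Add(Rational(19, 3), Mul(-1, B)))
Add(Mul(Function('b')(-11, Function('g')(1)), Function('U')(-12)), 97) = Add(Mul(Add(Rational(19, 3), Mul(-1, -11)), -12), 97) = Add(Mul(Add(Rational(19, 3), 11), -12), 97) = Add(Mul(Rational(52, 3), -12), 97) = Add(-208, 97) = -111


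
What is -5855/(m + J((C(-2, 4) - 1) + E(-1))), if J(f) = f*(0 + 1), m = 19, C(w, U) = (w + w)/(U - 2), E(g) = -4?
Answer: -5855/12 ≈ -487.92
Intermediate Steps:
C(w, U) = 2*w/(-2 + U) (C(w, U) = (2*w)/(-2 + U) = 2*w/(-2 + U))
J(f) = f (J(f) = f*1 = f)
-5855/(m + J((C(-2, 4) - 1) + E(-1))) = -5855/(19 + ((2*(-2)/(-2 + 4) - 1) - 4)) = -5855/(19 + ((2*(-2)/2 - 1) - 4)) = -5855/(19 + ((2*(-2)*(1/2) - 1) - 4)) = -5855/(19 + ((-2 - 1) - 4)) = -5855/(19 + (-3 - 4)) = -5855/(19 - 7) = -5855/12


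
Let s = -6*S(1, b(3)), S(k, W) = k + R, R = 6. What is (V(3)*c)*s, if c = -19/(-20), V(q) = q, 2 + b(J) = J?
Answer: -1197/10 ≈ -119.70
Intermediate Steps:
b(J) = -2 + J
S(k, W) = 6 + k (S(k, W) = k + 6 = 6 + k)
c = 19/20 (c = -19*(-1/20) = 19/20 ≈ 0.95000)
s = -42 (s = -6*(6 + 1) = -6*7 = -42)
(V(3)*c)*s = (3*(19/20))*(-42) = (57/20)*(-42) = -1197/10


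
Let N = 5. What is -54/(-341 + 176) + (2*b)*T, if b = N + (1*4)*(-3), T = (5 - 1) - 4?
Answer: 18/55 ≈ 0.32727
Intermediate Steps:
T = 0 (T = 4 - 4 = 0)
b = -7 (b = 5 + (1*4)*(-3) = 5 + 4*(-3) = 5 - 12 = -7)
-54/(-341 + 176) + (2*b)*T = -54/(-341 + 176) + (2*(-7))*0 = -54/(-165) - 14*0 = -54*(-1/165) + 0 = 18/55 + 0 = 18/55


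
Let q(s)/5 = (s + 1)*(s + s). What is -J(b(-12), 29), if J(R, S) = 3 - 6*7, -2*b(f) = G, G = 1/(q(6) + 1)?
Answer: 39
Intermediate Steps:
q(s) = 10*s*(1 + s) (q(s) = 5*((s + 1)*(s + s)) = 5*((1 + s)*(2*s)) = 5*(2*s*(1 + s)) = 10*s*(1 + s))
G = 1/421 (G = 1/(10*6*(1 + 6) + 1) = 1/(10*6*7 + 1) = 1/(420 + 1) = 1/421 ≈ 0.0023753)
b(f) = -1/842 (b(f) = -½*1/421 = -1/842)
J(R, S) = -39 (J(R, S) = 3 - 42 = -39)
-J(b(-12), 29) = -1*(-39) = 39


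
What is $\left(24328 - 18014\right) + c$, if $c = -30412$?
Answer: $-24098$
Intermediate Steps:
$\left(24328 - 18014\right) + c = \left(24328 - 18014\right) - 30412 = 6314 - 30412 = -24098$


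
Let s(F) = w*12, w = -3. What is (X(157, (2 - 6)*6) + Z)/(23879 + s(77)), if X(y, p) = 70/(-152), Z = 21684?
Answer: 1647949/1812068 ≈ 0.90943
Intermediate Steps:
s(F) = -36 (s(F) = -3*12 = -36)
X(y, p) = -35/76 (X(y, p) = 70*(-1/152) = -35/76)
(X(157, (2 - 6)*6) + Z)/(23879 + s(77)) = (-35/76 + 21684)/(23879 - 36) = (1647949/76)/23843 = (1647949/76)*(1/23843) = 1647949/1812068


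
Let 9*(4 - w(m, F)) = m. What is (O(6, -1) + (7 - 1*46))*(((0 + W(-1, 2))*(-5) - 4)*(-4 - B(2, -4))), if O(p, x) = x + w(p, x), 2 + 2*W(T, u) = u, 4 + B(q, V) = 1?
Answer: -440/3 ≈ -146.67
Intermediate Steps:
w(m, F) = 4 - m/9
B(q, V) = -3 (B(q, V) = -4 + 1 = -3)
W(T, u) = -1 + u/2
O(p, x) = 4 + x - p/9 (O(p, x) = x + (4 - p/9) = 4 + x - p/9)
(O(6, -1) + (7 - 1*46))*(((0 + W(-1, 2))*(-5) - 4)*(-4 - B(2, -4))) = ((4 - 1 - 1/9*6) + (7 - 1*46))*(((0 + (-1 + (1/2)*2))*(-5) - 4)*(-4 - 1*(-3))) = ((4 - 1 - 2/3) + (7 - 46))*(((0 + (-1 + 1))*(-5) - 4)*(-4 + 3)) = (7/3 - 39)*(((0 + 0)*(-5) - 4)*(-1)) = -110*(0*(-5) - 4)*(-1)/3 = -110*(0 - 4)*(-1)/3 = -(-440)*(-1)/3 = -110/3*4 = -440/3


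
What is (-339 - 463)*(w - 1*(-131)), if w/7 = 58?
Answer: -430674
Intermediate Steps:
w = 406 (w = 7*58 = 406)
(-339 - 463)*(w - 1*(-131)) = (-339 - 463)*(406 - 1*(-131)) = -802*(406 + 131) = -802*537 = -430674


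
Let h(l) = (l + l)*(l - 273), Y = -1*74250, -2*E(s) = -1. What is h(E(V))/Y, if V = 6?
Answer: 109/29700 ≈ 0.0036700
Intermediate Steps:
E(s) = ½ (E(s) = -½*(-1) = ½)
Y = -74250
h(l) = 2*l*(-273 + l) (h(l) = (2*l)*(-273 + l) = 2*l*(-273 + l))
h(E(V))/Y = (2*(½)*(-273 + ½))/(-74250) = (2*(½)*(-545/2))*(-1/74250) = -545/2*(-1/74250) = 109/29700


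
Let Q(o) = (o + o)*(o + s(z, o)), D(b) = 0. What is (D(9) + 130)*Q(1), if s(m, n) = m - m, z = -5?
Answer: 260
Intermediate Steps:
s(m, n) = 0
Q(o) = 2*o² (Q(o) = (o + o)*(o + 0) = (2*o)*o = 2*o²)
(D(9) + 130)*Q(1) = (0 + 130)*(2*1²) = 130*(2*1) = 130*2 = 260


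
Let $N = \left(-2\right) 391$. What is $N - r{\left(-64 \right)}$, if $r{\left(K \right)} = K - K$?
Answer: $-782$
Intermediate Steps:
$r{\left(K \right)} = 0$
$N = -782$
$N - r{\left(-64 \right)} = -782 - 0 = -782 + 0 = -782$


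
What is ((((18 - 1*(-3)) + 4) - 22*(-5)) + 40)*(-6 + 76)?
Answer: 12250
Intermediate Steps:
((((18 - 1*(-3)) + 4) - 22*(-5)) + 40)*(-6 + 76) = ((((18 + 3) + 4) + 110) + 40)*70 = (((21 + 4) + 110) + 40)*70 = ((25 + 110) + 40)*70 = (135 + 40)*70 = 175*70 = 12250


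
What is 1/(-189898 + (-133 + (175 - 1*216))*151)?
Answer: -1/216172 ≈ -4.6259e-6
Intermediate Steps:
1/(-189898 + (-133 + (175 - 1*216))*151) = 1/(-189898 + (-133 + (175 - 216))*151) = 1/(-189898 + (-133 - 41)*151) = 1/(-189898 - 174*151) = 1/(-189898 - 26274) = 1/(-216172) = -1/216172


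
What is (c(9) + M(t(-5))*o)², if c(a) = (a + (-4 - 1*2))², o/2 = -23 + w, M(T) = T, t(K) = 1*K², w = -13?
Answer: 3207681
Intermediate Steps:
t(K) = K²
o = -72 (o = 2*(-23 - 13) = 2*(-36) = -72)
c(a) = (-6 + a)² (c(a) = (a + (-4 - 2))² = (a - 6)² = (-6 + a)²)
(c(9) + M(t(-5))*o)² = ((-6 + 9)² + (-5)²*(-72))² = (3² + 25*(-72))² = (9 - 1800)² = (-1791)² = 3207681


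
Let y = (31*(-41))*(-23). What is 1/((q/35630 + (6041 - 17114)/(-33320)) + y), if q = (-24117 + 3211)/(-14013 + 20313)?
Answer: 3815973000/111553606488923 ≈ 3.4208e-5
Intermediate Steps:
y = 29233 (y = -1271*(-23) = 29233)
q = -10453/3150 (q = -20906/6300 = -20906*1/6300 = -10453/3150 ≈ -3.3184)
1/((q/35630 + (6041 - 17114)/(-33320)) + y) = 1/((-10453/3150/35630 + (6041 - 17114)/(-33320)) + 29233) = 1/((-10453/3150*1/35630 - 11073*(-1/33320)) + 29233) = 1/((-10453/112234500 + 11073/33320) + 29233) = 1/(1267779923/3815973000 + 29233) = 1/(111553606488923/3815973000) = 3815973000/111553606488923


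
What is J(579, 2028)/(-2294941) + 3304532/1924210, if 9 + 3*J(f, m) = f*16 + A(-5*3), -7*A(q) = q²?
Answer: 26522266404542/15455819475635 ≈ 1.7160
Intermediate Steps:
A(q) = -q²/7
J(f, m) = -96/7 + 16*f/3 (J(f, m) = -3 + (f*16 - (-5*3)²/7)/3 = -3 + (16*f - ⅐*(-15)²)/3 = -3 + (16*f - ⅐*225)/3 = -3 + (16*f - 225/7)/3 = -3 + (-225/7 + 16*f)/3 = -3 + (-75/7 + 16*f/3) = -96/7 + 16*f/3)
J(579, 2028)/(-2294941) + 3304532/1924210 = (-96/7 + (16/3)*579)/(-2294941) + 3304532/1924210 = (-96/7 + 3088)*(-1/2294941) + 3304532*(1/1924210) = (21520/7)*(-1/2294941) + 1652266/962105 = -21520/16064587 + 1652266/962105 = 26522266404542/15455819475635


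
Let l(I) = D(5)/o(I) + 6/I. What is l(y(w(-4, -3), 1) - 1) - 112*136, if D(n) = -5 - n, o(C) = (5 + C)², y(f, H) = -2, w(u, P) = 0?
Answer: -30473/2 ≈ -15237.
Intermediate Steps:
l(I) = -10/(5 + I)² + 6/I (l(I) = (-5 - 1*5)/((5 + I)²) + 6/I = (-5 - 5)/(5 + I)² + 6/I = -10/(5 + I)² + 6/I)
l(y(w(-4, -3), 1) - 1) - 112*136 = (-10/(5 + (-2 - 1))² + 6/(-2 - 1)) - 112*136 = (-10/(5 - 3)² + 6/(-3)) - 15232 = (-10/2² + 6*(-⅓)) - 15232 = (-10*¼ - 2) - 15232 = (-5/2 - 2) - 15232 = -9/2 - 15232 = -30473/2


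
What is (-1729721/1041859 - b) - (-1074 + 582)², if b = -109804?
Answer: -19685428723/148837 ≈ -1.3226e+5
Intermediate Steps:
(-1729721/1041859 - b) - (-1074 + 582)² = (-1729721/1041859 - 1*(-109804)) - (-1074 + 582)² = (-1729721*1/1041859 + 109804) - 1*(-492)² = (-247103/148837 + 109804) - 1*242064 = 16342650845/148837 - 242064 = -19685428723/148837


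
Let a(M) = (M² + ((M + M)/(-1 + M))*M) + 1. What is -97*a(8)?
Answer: -56551/7 ≈ -8078.7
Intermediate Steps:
a(M) = 1 + M² + 2*M²/(-1 + M) (a(M) = (M² + ((2*M)/(-1 + M))*M) + 1 = (M² + (2*M/(-1 + M))*M) + 1 = (M² + 2*M²/(-1 + M)) + 1 = 1 + M² + 2*M²/(-1 + M))
-97*a(8) = -97*(-1 + 8 + 8² + 8³)/(-1 + 8) = -97*(-1 + 8 + 64 + 512)/7 = -97*583/7 = -56551/7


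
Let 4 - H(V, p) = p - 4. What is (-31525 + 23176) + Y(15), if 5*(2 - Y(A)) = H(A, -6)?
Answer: -41749/5 ≈ -8349.8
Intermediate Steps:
H(V, p) = 8 - p (H(V, p) = 4 - (p - 4) = 4 - (-4 + p) = 4 + (4 - p) = 8 - p)
Y(A) = -⅘ (Y(A) = 2 - (8 - 1*(-6))/5 = 2 - (8 + 6)/5 = 2 - ⅕*14 = 2 - 14/5 = -⅘)
(-31525 + 23176) + Y(15) = (-31525 + 23176) - ⅘ = -8349 - ⅘ = -41749/5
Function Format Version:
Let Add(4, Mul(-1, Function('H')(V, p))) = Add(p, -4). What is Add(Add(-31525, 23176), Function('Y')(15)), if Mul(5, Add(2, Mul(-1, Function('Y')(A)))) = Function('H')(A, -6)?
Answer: Rational(-41749, 5) ≈ -8349.8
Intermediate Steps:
Function('H')(V, p) = Add(8, Mul(-1, p)) (Function('H')(V, p) = Add(4, Mul(-1, Add(p, -4))) = Add(4, Mul(-1, Add(-4, p))) = Add(4, Add(4, Mul(-1, p))) = Add(8, Mul(-1, p)))
Function('Y')(A) = Rational(-4, 5) (Function('Y')(A) = Add(2, Mul(Rational(-1, 5), Add(8, Mul(-1, -6)))) = Add(2, Mul(Rational(-1, 5), Add(8, 6))) = Add(2, Mul(Rational(-1, 5), 14)) = Add(2, Rational(-14, 5)) = Rational(-4, 5))
Add(Add(-31525, 23176), Function('Y')(15)) = Add(Add(-31525, 23176), Rational(-4, 5)) = Add(-8349, Rational(-4, 5)) = Rational(-41749, 5)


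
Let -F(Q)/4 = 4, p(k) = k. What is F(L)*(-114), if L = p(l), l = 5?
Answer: 1824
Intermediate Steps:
L = 5
F(Q) = -16 (F(Q) = -4*4 = -16)
F(L)*(-114) = -16*(-114) = 1824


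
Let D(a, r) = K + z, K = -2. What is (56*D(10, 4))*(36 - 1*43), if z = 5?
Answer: -1176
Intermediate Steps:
D(a, r) = 3 (D(a, r) = -2 + 5 = 3)
(56*D(10, 4))*(36 - 1*43) = (56*3)*(36 - 1*43) = 168*(36 - 43) = 168*(-7) = -1176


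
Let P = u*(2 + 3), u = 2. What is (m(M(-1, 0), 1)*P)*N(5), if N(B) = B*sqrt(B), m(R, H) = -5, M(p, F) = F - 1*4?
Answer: -250*sqrt(5) ≈ -559.02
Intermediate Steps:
M(p, F) = -4 + F (M(p, F) = F - 4 = -4 + F)
P = 10 (P = 2*(2 + 3) = 2*5 = 10)
N(B) = B**(3/2)
(m(M(-1, 0), 1)*P)*N(5) = (-5*10)*5**(3/2) = -250*sqrt(5)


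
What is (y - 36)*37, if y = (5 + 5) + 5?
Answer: -777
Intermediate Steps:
y = 15 (y = 10 + 5 = 15)
(y - 36)*37 = (15 - 36)*37 = -21*37 = -777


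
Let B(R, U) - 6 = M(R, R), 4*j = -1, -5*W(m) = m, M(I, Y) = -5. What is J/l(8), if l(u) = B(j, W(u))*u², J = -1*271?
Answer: -271/64 ≈ -4.2344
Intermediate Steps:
W(m) = -m/5
J = -271
j = -¼ (j = (¼)*(-1) = -¼ ≈ -0.25000)
B(R, U) = 1 (B(R, U) = 6 - 5 = 1)
l(u) = u² (l(u) = 1*u² = u²)
J/l(8) = -271/(8²) = -271/64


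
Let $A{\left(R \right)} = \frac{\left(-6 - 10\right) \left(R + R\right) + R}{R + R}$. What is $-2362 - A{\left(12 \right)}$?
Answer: $- \frac{4693}{2} \approx -2346.5$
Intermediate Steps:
$A{\left(R \right)} = - \frac{31}{2}$ ($A{\left(R \right)} = \frac{- 16 \cdot 2 R + R}{2 R} = \left(- 32 R + R\right) \frac{1}{2 R} = - 31 R \frac{1}{2 R} = - \frac{31}{2}$)
$-2362 - A{\left(12 \right)} = -2362 - - \frac{31}{2} = -2362 + \frac{31}{2} = - \frac{4693}{2}$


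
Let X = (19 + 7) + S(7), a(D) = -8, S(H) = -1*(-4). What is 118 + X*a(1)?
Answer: -122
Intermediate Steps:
S(H) = 4
X = 30 (X = (19 + 7) + 4 = 26 + 4 = 30)
118 + X*a(1) = 118 + 30*(-8) = 118 - 240 = -122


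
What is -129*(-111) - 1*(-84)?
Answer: 14403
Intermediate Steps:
-129*(-111) - 1*(-84) = 14319 + 84 = 14403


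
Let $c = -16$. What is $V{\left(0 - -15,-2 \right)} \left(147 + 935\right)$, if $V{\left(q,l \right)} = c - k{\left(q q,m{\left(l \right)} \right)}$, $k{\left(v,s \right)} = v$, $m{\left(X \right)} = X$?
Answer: $-260762$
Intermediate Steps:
$V{\left(q,l \right)} = -16 - q^{2}$ ($V{\left(q,l \right)} = -16 - q q = -16 - q^{2}$)
$V{\left(0 - -15,-2 \right)} \left(147 + 935\right) = \left(-16 - \left(0 - -15\right)^{2}\right) \left(147 + 935\right) = \left(-16 - \left(0 + 15\right)^{2}\right) 1082 = \left(-16 - 15^{2}\right) 1082 = \left(-16 - 225\right) 1082 = \left(-241\right) 1082 = -260762$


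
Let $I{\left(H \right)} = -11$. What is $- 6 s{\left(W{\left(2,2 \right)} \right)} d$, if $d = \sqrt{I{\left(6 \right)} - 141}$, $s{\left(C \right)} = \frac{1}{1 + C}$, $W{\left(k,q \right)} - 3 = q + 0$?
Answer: $- 2 i \sqrt{38} \approx - 12.329 i$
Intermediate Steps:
$W{\left(k,q \right)} = 3 + q$ ($W{\left(k,q \right)} = 3 + \left(q + 0\right) = 3 + q$)
$d = 2 i \sqrt{38}$ ($d = \sqrt{-11 - 141} = \sqrt{-152} = 2 i \sqrt{38} \approx 12.329 i$)
$- 6 s{\left(W{\left(2,2 \right)} \right)} d = - \frac{6}{1 + \left(3 + 2\right)} 2 i \sqrt{38} = - \frac{6}{1 + 5} \cdot 2 i \sqrt{38} = - \frac{6}{6} \cdot 2 i \sqrt{38} = \left(-6\right) \frac{1}{6} \cdot 2 i \sqrt{38} = - 2 i \sqrt{38}$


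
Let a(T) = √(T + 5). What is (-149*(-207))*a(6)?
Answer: 30843*√11 ≈ 1.0229e+5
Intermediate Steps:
a(T) = √(5 + T)
(-149*(-207))*a(6) = (-149*(-207))*√(5 + 6) = 30843*√11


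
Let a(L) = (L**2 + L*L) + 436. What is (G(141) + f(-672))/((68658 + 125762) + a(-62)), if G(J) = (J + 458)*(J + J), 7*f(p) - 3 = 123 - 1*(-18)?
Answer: 591285/708904 ≈ 0.83408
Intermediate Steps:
f(p) = 144/7 (f(p) = 3/7 + (123 - 1*(-18))/7 = 3/7 + (123 + 18)/7 = 3/7 + (1/7)*141 = 3/7 + 141/7 = 144/7)
a(L) = 436 + 2*L**2 (a(L) = (L**2 + L**2) + 436 = 2*L**2 + 436 = 436 + 2*L**2)
G(J) = 2*J*(458 + J) (G(J) = (458 + J)*(2*J) = 2*J*(458 + J))
(G(141) + f(-672))/((68658 + 125762) + a(-62)) = (2*141*(458 + 141) + 144/7)/((68658 + 125762) + (436 + 2*(-62)**2)) = (2*141*599 + 144/7)/(194420 + (436 + 2*3844)) = (168918 + 144/7)/(194420 + (436 + 7688)) = 1182570/(7*(194420 + 8124)) = (1182570/7)/202544 = (1182570/7)*(1/202544) = 591285/708904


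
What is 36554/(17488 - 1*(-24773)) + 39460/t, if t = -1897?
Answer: -1598276122/80169117 ≈ -19.936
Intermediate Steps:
36554/(17488 - 1*(-24773)) + 39460/t = 36554/(17488 - 1*(-24773)) + 39460/(-1897) = 36554/(17488 + 24773) + 39460*(-1/1897) = 36554/42261 - 39460/1897 = -1598276122/80169117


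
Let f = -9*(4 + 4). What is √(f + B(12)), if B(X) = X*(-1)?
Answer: 2*I*√21 ≈ 9.1651*I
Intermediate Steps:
B(X) = -X
f = -72 (f = -9*8 = -72)
√(f + B(12)) = √(-72 - 1*12) = √(-72 - 12) = √(-84) = 2*I*√21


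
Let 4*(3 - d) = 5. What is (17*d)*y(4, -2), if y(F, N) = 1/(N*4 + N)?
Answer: -119/40 ≈ -2.9750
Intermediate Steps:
d = 7/4 (d = 3 - ¼*5 = 3 - 5/4 = 7/4 ≈ 1.7500)
y(F, N) = 1/(5*N) (y(F, N) = 1/(4*N + N) = 1/(5*N))
(17*d)*y(4, -2) = (17*(7/4))*((⅕)/(-2)) = 119*((⅕)*(-½))/4 = (119/4)*(-⅒) = -119/40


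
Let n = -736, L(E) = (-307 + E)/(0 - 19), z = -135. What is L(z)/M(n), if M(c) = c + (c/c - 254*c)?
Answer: 442/3537971 ≈ 0.00012493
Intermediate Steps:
L(E) = 307/19 - E/19 (L(E) = (-307 + E)/(-19) = (-307 + E)*(-1/19) = 307/19 - E/19)
M(c) = 1 - 253*c (M(c) = c + (1 - 254*c) = 1 - 253*c)
L(z)/M(n) = (307/19 - 1/19*(-135))/(1 - 253*(-736)) = (307/19 + 135/19)/(1 + 186208) = (442/19)/186209 = (442/19)*(1/186209) = 442/3537971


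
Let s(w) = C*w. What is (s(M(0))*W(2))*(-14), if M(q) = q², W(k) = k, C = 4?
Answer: 0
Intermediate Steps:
s(w) = 4*w
(s(M(0))*W(2))*(-14) = ((4*0²)*2)*(-14) = ((4*0)*2)*(-14) = (0*2)*(-14) = 0*(-14) = 0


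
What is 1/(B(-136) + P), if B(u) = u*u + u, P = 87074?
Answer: 1/105434 ≈ 9.4846e-6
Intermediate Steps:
B(u) = u + u² (B(u) = u² + u = u + u²)
1/(B(-136) + P) = 1/(-136*(1 - 136) + 87074) = 1/(-136*(-135) + 87074) = 1/(18360 + 87074) = 1/105434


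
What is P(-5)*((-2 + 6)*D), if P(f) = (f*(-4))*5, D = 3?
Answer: 1200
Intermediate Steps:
P(f) = -20*f (P(f) = -4*f*5 = -20*f)
P(-5)*((-2 + 6)*D) = (-20*(-5))*((-2 + 6)*3) = 100*(4*3) = 100*12 = 1200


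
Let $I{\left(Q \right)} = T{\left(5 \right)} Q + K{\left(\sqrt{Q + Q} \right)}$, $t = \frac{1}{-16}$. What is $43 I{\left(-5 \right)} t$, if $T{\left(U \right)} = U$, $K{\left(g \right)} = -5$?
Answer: $\frac{645}{8} \approx 80.625$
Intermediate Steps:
$t = - \frac{1}{16} \approx -0.0625$
$I{\left(Q \right)} = -5 + 5 Q$ ($I{\left(Q \right)} = 5 Q - 5 = -5 + 5 Q$)
$43 I{\left(-5 \right)} t = 43 \left(-5 + 5 \left(-5\right)\right) \left(- \frac{1}{16}\right) = 43 \left(-5 - 25\right) \left(- \frac{1}{16}\right) = 43 \left(-30\right) \left(- \frac{1}{16}\right) = \left(-1290\right) \left(- \frac{1}{16}\right) = \frac{645}{8}$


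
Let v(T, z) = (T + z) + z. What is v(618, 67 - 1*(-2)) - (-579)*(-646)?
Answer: -373278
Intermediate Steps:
v(T, z) = T + 2*z
v(618, 67 - 1*(-2)) - (-579)*(-646) = (618 + 2*(67 - 1*(-2))) - (-579)*(-646) = (618 + 2*(67 + 2)) - 1*374034 = (618 + 2*69) - 374034 = (618 + 138) - 374034 = 756 - 374034 = -373278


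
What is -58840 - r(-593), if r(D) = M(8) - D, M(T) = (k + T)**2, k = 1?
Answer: -59514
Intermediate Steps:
M(T) = (1 + T)**2
r(D) = 81 - D (r(D) = (1 + 8)**2 - D = 9**2 - D = 81 - D)
-58840 - r(-593) = -58840 - (81 - 1*(-593)) = -58840 - (81 + 593) = -58840 - 1*674 = -58840 - 674 = -59514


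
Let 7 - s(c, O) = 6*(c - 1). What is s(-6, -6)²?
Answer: 2401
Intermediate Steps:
s(c, O) = 13 - 6*c (s(c, O) = 7 - 6*(c - 1) = 7 - 6*(-1 + c) = 7 - (-6 + 6*c) = 7 + (6 - 6*c) = 13 - 6*c)
s(-6, -6)² = (13 - 6*(-6))² = (13 + 36)² = 49² = 2401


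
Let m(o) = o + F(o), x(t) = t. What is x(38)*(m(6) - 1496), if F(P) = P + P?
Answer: -56164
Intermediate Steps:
F(P) = 2*P
m(o) = 3*o (m(o) = o + 2*o = 3*o)
x(38)*(m(6) - 1496) = 38*(3*6 - 1496) = 38*(18 - 1496) = 38*(-1478) = -56164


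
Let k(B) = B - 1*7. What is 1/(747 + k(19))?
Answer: 1/759 ≈ 0.0013175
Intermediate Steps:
k(B) = -7 + B (k(B) = B - 7 = -7 + B)
1/(747 + k(19)) = 1/(747 + (-7 + 19)) = 1/(747 + 12) = 1/759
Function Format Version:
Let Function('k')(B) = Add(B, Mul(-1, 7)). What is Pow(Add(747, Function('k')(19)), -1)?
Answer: Rational(1, 759) ≈ 0.0013175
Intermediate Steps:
Function('k')(B) = Add(-7, B) (Function('k')(B) = Add(B, -7) = Add(-7, B))
Pow(Add(747, Function('k')(19)), -1) = Pow(Add(747, Add(-7, 19)), -1) = Pow(Add(747, 12), -1) = Pow(759, -1) = Rational(1, 759)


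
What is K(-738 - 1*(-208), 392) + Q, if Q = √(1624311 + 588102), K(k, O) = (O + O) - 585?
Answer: 199 + √2212413 ≈ 1686.4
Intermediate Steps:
K(k, O) = -585 + 2*O (K(k, O) = 2*O - 585 = -585 + 2*O)
Q = √2212413 ≈ 1487.4
K(-738 - 1*(-208), 392) + Q = (-585 + 2*392) + √2212413 = (-585 + 784) + √2212413 = 199 + √2212413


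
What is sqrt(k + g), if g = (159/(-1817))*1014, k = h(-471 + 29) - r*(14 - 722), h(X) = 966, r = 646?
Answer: 6*sqrt(42024769769)/1817 ≈ 676.94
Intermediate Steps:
k = 458334 (k = 966 - 646*(14 - 722) = 966 - 646*(-708) = 966 - 1*(-457368) = 966 + 457368 = 458334)
g = -161226/1817 (g = (159*(-1/1817))*1014 = -159/1817*1014 = -161226/1817 ≈ -88.732)
sqrt(k + g) = sqrt(458334 - 161226/1817) = sqrt(832631652/1817) = 6*sqrt(42024769769)/1817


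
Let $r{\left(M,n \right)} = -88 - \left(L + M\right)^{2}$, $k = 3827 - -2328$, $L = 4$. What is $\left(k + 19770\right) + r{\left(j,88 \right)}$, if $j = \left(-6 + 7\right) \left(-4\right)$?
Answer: $25837$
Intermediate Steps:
$k = 6155$ ($k = 3827 + 2328 = 6155$)
$j = -4$ ($j = 1 \left(-4\right) = -4$)
$r{\left(M,n \right)} = -88 - \left(4 + M\right)^{2}$
$\left(k + 19770\right) + r{\left(j,88 \right)} = \left(6155 + 19770\right) - \left(88 + \left(4 - 4\right)^{2}\right) = 25925 - 88 = 25837$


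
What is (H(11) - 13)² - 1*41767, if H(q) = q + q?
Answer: -41686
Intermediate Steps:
H(q) = 2*q
(H(11) - 13)² - 1*41767 = (2*11 - 13)² - 1*41767 = (22 - 13)² - 41767 = 9² - 41767 = 81 - 41767 = -41686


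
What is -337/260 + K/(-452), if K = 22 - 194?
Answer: -26901/29380 ≈ -0.91562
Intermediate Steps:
K = -172
-337/260 + K/(-452) = -337/260 - 172/(-452) = -337*1/260 - 172*(-1/452) = -337/260 + 43/113 = -26901/29380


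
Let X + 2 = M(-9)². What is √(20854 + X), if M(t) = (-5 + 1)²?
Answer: 2*√5277 ≈ 145.29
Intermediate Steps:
M(t) = 16 (M(t) = (-4)² = 16)
X = 254 (X = -2 + 16² = -2 + 256 = 254)
√(20854 + X) = √(20854 + 254) = √21108 = 2*√5277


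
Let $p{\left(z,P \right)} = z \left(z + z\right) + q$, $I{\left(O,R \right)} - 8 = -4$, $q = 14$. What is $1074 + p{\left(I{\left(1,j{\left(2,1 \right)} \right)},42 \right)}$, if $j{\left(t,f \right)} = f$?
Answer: $1120$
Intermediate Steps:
$I{\left(O,R \right)} = 4$ ($I{\left(O,R \right)} = 8 - 4 = 4$)
$p{\left(z,P \right)} = 14 + 2 z^{2}$ ($p{\left(z,P \right)} = z \left(z + z\right) + 14 = z 2 z + 14 = 2 z^{2} + 14 = 14 + 2 z^{2}$)
$1074 + p{\left(I{\left(1,j{\left(2,1 \right)} \right)},42 \right)} = 1074 + \left(14 + 2 \cdot 4^{2}\right) = 1074 + \left(14 + 2 \cdot 16\right) = 1074 + \left(14 + 32\right) = 1074 + 46 = 1120$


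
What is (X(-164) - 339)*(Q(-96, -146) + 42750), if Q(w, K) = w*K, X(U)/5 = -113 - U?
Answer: -4768344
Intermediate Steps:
X(U) = -565 - 5*U (X(U) = 5*(-113 - U) = -565 - 5*U)
Q(w, K) = K*w
(X(-164) - 339)*(Q(-96, -146) + 42750) = ((-565 - 5*(-164)) - 339)*(-146*(-96) + 42750) = ((-565 + 820) - 339)*(14016 + 42750) = (255 - 339)*56766 = -84*56766 = -4768344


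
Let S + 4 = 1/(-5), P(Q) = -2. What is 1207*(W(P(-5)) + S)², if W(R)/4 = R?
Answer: 4491247/25 ≈ 1.7965e+5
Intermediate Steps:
S = -21/5 (S = -4 + 1/(-5) = -4 - ⅕ = -21/5 ≈ -4.2000)
W(R) = 4*R
1207*(W(P(-5)) + S)² = 1207*(4*(-2) - 21/5)² = 1207*(-8 - 21/5)² = 1207*(-61/5)² = 1207*(3721/25) = 4491247/25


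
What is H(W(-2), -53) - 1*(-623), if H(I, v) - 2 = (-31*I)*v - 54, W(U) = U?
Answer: -2715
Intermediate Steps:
H(I, v) = -52 - 31*I*v (H(I, v) = 2 + ((-31*I)*v - 54) = 2 + (-31*I*v - 54) = 2 + (-54 - 31*I*v) = -52 - 31*I*v)
H(W(-2), -53) - 1*(-623) = (-52 - 31*(-2)*(-53)) - 1*(-623) = (-52 - 3286) + 623 = -3338 + 623 = -2715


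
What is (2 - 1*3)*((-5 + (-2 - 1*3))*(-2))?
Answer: -20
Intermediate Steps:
(2 - 1*3)*((-5 + (-2 - 1*3))*(-2)) = (2 - 3)*((-5 + (-2 - 3))*(-2)) = -(-5 - 5)*(-2) = -(-10)*(-2) = -1*20 = -20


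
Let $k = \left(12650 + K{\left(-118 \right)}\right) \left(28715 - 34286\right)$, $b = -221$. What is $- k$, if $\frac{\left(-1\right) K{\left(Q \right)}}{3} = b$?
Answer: $74166723$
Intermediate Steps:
$K{\left(Q \right)} = 663$ ($K{\left(Q \right)} = \left(-3\right) \left(-221\right) = 663$)
$k = -74166723$ ($k = \left(12650 + 663\right) \left(28715 - 34286\right) = 13313 \left(-5571\right) = -74166723$)
$- k = \left(-1\right) \left(-74166723\right) = 74166723$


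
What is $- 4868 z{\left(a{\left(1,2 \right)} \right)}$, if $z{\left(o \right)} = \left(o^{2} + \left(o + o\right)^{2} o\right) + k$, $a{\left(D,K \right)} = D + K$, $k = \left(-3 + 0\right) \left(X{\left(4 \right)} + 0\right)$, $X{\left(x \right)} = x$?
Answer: $-511140$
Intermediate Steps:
$k = -12$ ($k = \left(-3 + 0\right) \left(4 + 0\right) = \left(-3\right) 4 = -12$)
$z{\left(o \right)} = -12 + o^{2} + 4 o^{3}$ ($z{\left(o \right)} = \left(o^{2} + \left(o + o\right)^{2} o\right) - 12 = \left(o^{2} + \left(2 o\right)^{2} o\right) - 12 = \left(o^{2} + 4 o^{2} o\right) - 12 = \left(o^{2} + 4 o^{3}\right) - 12 = -12 + o^{2} + 4 o^{3}$)
$- 4868 z{\left(a{\left(1,2 \right)} \right)} = - 4868 \left(-12 + \left(1 + 2\right)^{2} + 4 \left(1 + 2\right)^{3}\right) = - 4868 \left(-12 + 3^{2} + 4 \cdot 3^{3}\right) = - 4868 \left(-12 + 9 + 4 \cdot 27\right) = - 4868 \left(-12 + 9 + 108\right) = \left(-4868\right) 105 = -511140$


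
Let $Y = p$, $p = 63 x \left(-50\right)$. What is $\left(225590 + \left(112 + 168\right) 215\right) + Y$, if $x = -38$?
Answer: $405490$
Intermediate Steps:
$p = 119700$ ($p = 63 \left(-38\right) \left(-50\right) = \left(-2394\right) \left(-50\right) = 119700$)
$Y = 119700$
$\left(225590 + \left(112 + 168\right) 215\right) + Y = \left(225590 + \left(112 + 168\right) 215\right) + 119700 = \left(225590 + 280 \cdot 215\right) + 119700 = \left(225590 + 60200\right) + 119700 = 285790 + 119700 = 405490$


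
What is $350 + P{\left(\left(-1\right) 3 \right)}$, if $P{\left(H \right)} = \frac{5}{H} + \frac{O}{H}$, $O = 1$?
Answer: $348$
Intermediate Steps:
$P{\left(H \right)} = \frac{6}{H}$ ($P{\left(H \right)} = \frac{5}{H} + 1 \frac{1}{H} = \frac{5}{H} + \frac{1}{H} = \frac{6}{H}$)
$350 + P{\left(\left(-1\right) 3 \right)} = 350 + \frac{6}{\left(-1\right) 3} = 350 + \frac{6}{-3} = 350 + 6 \left(- \frac{1}{3}\right) = 350 - 2 = 348$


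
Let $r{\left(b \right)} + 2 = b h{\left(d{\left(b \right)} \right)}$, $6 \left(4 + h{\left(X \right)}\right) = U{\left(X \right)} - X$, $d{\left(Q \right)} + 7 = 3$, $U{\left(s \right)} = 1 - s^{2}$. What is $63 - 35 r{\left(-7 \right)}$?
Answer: $- \frac{7777}{6} \approx -1296.2$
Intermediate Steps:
$d{\left(Q \right)} = -4$ ($d{\left(Q \right)} = -7 + 3 = -4$)
$h{\left(X \right)} = - \frac{23}{6} - \frac{X}{6} - \frac{X^{2}}{6}$ ($h{\left(X \right)} = -4 + \frac{\left(1 - X^{2}\right) - X}{6} = -4 + \frac{1 - X - X^{2}}{6} = -4 - \left(- \frac{1}{6} + \frac{X}{6} + \frac{X^{2}}{6}\right) = - \frac{23}{6} - \frac{X}{6} - \frac{X^{2}}{6}$)
$r{\left(b \right)} = -2 - \frac{35 b}{6}$ ($r{\left(b \right)} = -2 + b \left(- \frac{23}{6} - - \frac{2}{3} - \frac{\left(-4\right)^{2}}{6}\right) = -2 + b \left(- \frac{23}{6} + \frac{2}{3} - \frac{8}{3}\right) = -2 + b \left(- \frac{35}{6}\right) = -2 - \frac{35 b}{6}$)
$63 - 35 r{\left(-7 \right)} = 63 - 35 \left(-2 - - \frac{245}{6}\right) = 63 - 35 \left(-2 + \frac{245}{6}\right) = 63 - \frac{8155}{6} = - \frac{7777}{6}$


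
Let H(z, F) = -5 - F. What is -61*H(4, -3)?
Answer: 122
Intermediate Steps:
-61*H(4, -3) = -61*(-5 - 1*(-3)) = -61*(-5 + 3) = -61*(-2) = 122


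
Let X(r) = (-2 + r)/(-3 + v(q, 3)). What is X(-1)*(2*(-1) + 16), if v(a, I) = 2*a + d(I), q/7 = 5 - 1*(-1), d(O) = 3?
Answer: -1/2 ≈ -0.50000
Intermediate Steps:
q = 42 (q = 7*(5 - 1*(-1)) = 7*(5 + 1) = 7*6 = 42)
v(a, I) = 3 + 2*a (v(a, I) = 2*a + 3 = 3 + 2*a)
X(r) = -1/42 + r/84 (X(r) = (-2 + r)/(-3 + (3 + 2*42)) = (-2 + r)/(-3 + (3 + 84)) = (-2 + r)/(-3 + 87) = (-2 + r)/84 = (-2 + r)*(1/84) = -1/42 + r/84)
X(-1)*(2*(-1) + 16) = (-1/42 + (1/84)*(-1))*(2*(-1) + 16) = (-1/42 - 1/84)*(-2 + 16) = -1/28*14 = -1/2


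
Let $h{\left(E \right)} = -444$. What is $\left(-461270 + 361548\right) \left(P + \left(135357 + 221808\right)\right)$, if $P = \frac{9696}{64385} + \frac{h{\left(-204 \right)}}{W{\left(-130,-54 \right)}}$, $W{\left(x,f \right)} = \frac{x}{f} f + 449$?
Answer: $- \frac{731532706294274598}{20538815} \approx -3.5617 \cdot 10^{10}$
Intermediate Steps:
$W{\left(x,f \right)} = 449 + x$ ($W{\left(x,f \right)} = \frac{x}{f} f + 449 = x + 449 = 449 + x$)
$P = - \frac{25493916}{20538815}$ ($P = \frac{9696}{64385} - \frac{444}{449 - 130} = 9696 \cdot \frac{1}{64385} - \frac{444}{319} = \frac{9696}{64385} - \frac{444}{319} = - \frac{25493916}{20538815} \approx -1.2413$)
$\left(-461270 + 361548\right) \left(P + \left(135357 + 221808\right)\right) = \left(-461270 + 361548\right) \left(- \frac{25493916}{20538815} + \left(135357 + 221808\right)\right) = - 99722 \left(- \frac{25493916}{20538815} + 357165\right) = \left(-99722\right) \frac{7335720365559}{20538815} = - \frac{731532706294274598}{20538815}$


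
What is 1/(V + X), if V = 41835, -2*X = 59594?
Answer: 1/12038 ≈ 8.3070e-5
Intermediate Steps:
X = -29797 (X = -½*59594 = -29797)
1/(V + X) = 1/(41835 - 29797) = 1/12038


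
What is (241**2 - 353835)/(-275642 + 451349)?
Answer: -295754/175707 ≈ -1.6832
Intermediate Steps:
(241**2 - 353835)/(-275642 + 451349) = (58081 - 353835)/175707 = -295754*1/175707 = -295754/175707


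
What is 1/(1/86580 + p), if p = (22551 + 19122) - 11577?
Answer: 86580/2605711681 ≈ 3.3227e-5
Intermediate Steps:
p = 30096 (p = 41673 - 11577 = 30096)
1/(1/86580 + p) = 1/(1/86580 + 30096) = 1/(2605711681/86580) = 86580/2605711681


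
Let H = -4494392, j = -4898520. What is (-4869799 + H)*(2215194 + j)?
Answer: 25127177179266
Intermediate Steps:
(-4869799 + H)*(2215194 + j) = (-4869799 - 4494392)*(2215194 - 4898520) = -9364191*(-2683326) = 25127177179266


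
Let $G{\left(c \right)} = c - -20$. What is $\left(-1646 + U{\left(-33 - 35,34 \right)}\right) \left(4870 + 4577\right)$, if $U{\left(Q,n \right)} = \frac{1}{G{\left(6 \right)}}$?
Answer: $- \frac{404284365}{26} \approx -1.5549 \cdot 10^{7}$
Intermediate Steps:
$G{\left(c \right)} = 20 + c$ ($G{\left(c \right)} = c + 20 = 20 + c$)
$U{\left(Q,n \right)} = \frac{1}{26}$ ($U{\left(Q,n \right)} = \frac{1}{20 + 6} = \frac{1}{26}$)
$\left(-1646 + U{\left(-33 - 35,34 \right)}\right) \left(4870 + 4577\right) = \left(-1646 + \frac{1}{26}\right) \left(4870 + 4577\right) = \left(- \frac{42795}{26}\right) 9447 = - \frac{404284365}{26}$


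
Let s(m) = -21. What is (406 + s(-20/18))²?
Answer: 148225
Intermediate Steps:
(406 + s(-20/18))² = (406 - 21)² = 385² = 148225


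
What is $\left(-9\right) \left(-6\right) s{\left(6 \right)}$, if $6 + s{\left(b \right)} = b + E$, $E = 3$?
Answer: $162$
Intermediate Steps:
$s{\left(b \right)} = -3 + b$ ($s{\left(b \right)} = -6 + \left(b + 3\right) = -6 + \left(3 + b\right) = -3 + b$)
$\left(-9\right) \left(-6\right) s{\left(6 \right)} = \left(-9\right) \left(-6\right) \left(-3 + 6\right) = 54 \cdot 3 = 162$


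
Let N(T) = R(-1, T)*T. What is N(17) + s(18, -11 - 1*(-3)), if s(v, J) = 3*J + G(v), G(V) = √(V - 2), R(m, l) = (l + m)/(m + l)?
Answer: -3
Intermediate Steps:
R(m, l) = 1 (R(m, l) = (l + m)/(l + m) = 1)
N(T) = T (N(T) = 1*T = T)
G(V) = √(-2 + V)
s(v, J) = √(-2 + v) + 3*J (s(v, J) = 3*J + √(-2 + v) = √(-2 + v) + 3*J)
N(17) + s(18, -11 - 1*(-3)) = 17 + (√(-2 + 18) + 3*(-11 - 1*(-3))) = 17 + (√16 + 3*(-11 + 3)) = 17 + (4 + 3*(-8)) = 17 + (4 - 24) = 17 - 20 = -3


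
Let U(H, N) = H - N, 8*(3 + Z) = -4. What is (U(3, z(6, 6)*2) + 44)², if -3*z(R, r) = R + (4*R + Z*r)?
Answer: 2809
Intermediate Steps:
Z = -7/2 (Z = -3 + (⅛)*(-4) = -3 - ½ = -7/2 ≈ -3.5000)
z(R, r) = -5*R/3 + 7*r/6 (z(R, r) = -(R + (4*R - 7*r/2))/3 = -(5*R - 7*r/2)/3 = -5*R/3 + 7*r/6)
(U(3, z(6, 6)*2) + 44)² = ((3 - (-5/3*6 + (7/6)*6)*2) + 44)² = ((3 - (-10 + 7)*2) + 44)² = ((3 - (-3)*2) + 44)² = ((3 - 1*(-6)) + 44)² = ((3 + 6) + 44)² = (9 + 44)² = 53² = 2809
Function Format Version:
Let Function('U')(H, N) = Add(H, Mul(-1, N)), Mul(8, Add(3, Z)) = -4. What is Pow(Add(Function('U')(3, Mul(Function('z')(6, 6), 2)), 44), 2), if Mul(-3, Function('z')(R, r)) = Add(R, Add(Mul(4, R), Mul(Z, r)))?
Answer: 2809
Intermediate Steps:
Z = Rational(-7, 2) (Z = Add(-3, Mul(Rational(1, 8), -4)) = Add(-3, Rational(-1, 2)) = Rational(-7, 2) ≈ -3.5000)
Function('z')(R, r) = Add(Mul(Rational(-5, 3), R), Mul(Rational(7, 6), r)) (Function('z')(R, r) = Mul(Rational(-1, 3), Add(R, Add(Mul(4, R), Mul(Rational(-7, 2), r)))) = Mul(Rational(-1, 3), Add(Mul(5, R), Mul(Rational(-7, 2), r))) = Add(Mul(Rational(-5, 3), R), Mul(Rational(7, 6), r)))
Pow(Add(Function('U')(3, Mul(Function('z')(6, 6), 2)), 44), 2) = Pow(Add(Add(3, Mul(-1, Mul(Add(Mul(Rational(-5, 3), 6), Mul(Rational(7, 6), 6)), 2))), 44), 2) = Pow(Add(Add(3, Mul(-1, Mul(Add(-10, 7), 2))), 44), 2) = Pow(Add(Add(3, Mul(-1, Mul(-3, 2))), 44), 2) = Pow(Add(Add(3, Mul(-1, -6)), 44), 2) = Pow(Add(Add(3, 6), 44), 2) = Pow(Add(9, 44), 2) = Pow(53, 2) = 2809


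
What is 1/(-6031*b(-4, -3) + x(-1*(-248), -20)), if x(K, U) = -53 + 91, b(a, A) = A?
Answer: 1/18131 ≈ 5.5154e-5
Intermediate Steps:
x(K, U) = 38
1/(-6031*b(-4, -3) + x(-1*(-248), -20)) = 1/(-6031*(-3) + 38) = 1/(18093 + 38) = 1/18131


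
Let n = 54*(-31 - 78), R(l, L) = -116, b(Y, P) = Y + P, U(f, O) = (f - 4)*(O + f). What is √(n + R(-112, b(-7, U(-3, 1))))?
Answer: I*√6002 ≈ 77.473*I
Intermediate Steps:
U(f, O) = (-4 + f)*(O + f)
b(Y, P) = P + Y
n = -5886 (n = 54*(-109) = -5886)
√(n + R(-112, b(-7, U(-3, 1)))) = √(-5886 - 116) = √(-6002) = I*√6002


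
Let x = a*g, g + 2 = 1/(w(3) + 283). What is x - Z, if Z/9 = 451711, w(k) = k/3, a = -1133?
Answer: -1153930905/284 ≈ -4.0631e+6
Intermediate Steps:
w(k) = k/3 (w(k) = k*(1/3) = k/3)
Z = 4065399 (Z = 9*451711 = 4065399)
g = -567/284 (g = -2 + 1/((1/3)*3 + 283) = -2 + 1/(1 + 283) = -2 + 1/284 = -567/284 ≈ -1.9965)
x = 642411/284 (x = -1133*(-567/284) = 642411/284 ≈ 2262.0)
x - Z = 642411/284 - 1*4065399 = 642411/284 - 4065399 = -1153930905/284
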